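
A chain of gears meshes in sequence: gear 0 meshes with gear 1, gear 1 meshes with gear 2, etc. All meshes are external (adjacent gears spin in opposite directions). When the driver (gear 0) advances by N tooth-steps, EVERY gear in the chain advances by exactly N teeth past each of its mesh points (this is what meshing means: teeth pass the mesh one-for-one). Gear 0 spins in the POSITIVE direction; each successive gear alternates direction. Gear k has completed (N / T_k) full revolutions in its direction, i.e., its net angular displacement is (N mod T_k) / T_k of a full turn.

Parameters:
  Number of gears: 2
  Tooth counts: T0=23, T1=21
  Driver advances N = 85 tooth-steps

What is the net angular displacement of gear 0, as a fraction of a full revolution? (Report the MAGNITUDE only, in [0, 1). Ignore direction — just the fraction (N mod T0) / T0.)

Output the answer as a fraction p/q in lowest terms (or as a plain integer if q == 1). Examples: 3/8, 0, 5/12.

Chain of 2 gears, tooth counts: [23, 21]
  gear 0: T0=23, direction=positive, advance = 85 mod 23 = 16 teeth = 16/23 turn
  gear 1: T1=21, direction=negative, advance = 85 mod 21 = 1 teeth = 1/21 turn
Gear 0: 85 mod 23 = 16
Fraction = 16 / 23 = 16/23 (gcd(16,23)=1) = 16/23

Answer: 16/23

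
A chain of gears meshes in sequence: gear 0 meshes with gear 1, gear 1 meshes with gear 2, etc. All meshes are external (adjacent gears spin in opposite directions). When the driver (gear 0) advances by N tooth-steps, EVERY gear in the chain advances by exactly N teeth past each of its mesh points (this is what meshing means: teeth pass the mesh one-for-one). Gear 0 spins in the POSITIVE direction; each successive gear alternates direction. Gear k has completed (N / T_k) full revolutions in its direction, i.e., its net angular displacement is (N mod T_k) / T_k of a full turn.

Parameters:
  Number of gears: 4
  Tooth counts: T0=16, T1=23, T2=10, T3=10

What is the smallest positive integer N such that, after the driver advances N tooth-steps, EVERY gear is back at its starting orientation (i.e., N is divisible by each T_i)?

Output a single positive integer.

Gear k returns to start when N is a multiple of T_k.
All gears at start simultaneously when N is a common multiple of [16, 23, 10, 10]; the smallest such N is lcm(16, 23, 10, 10).
Start: lcm = T0 = 16
Fold in T1=23: gcd(16, 23) = 1; lcm(16, 23) = 16 * 23 / 1 = 368 / 1 = 368
Fold in T2=10: gcd(368, 10) = 2; lcm(368, 10) = 368 * 10 / 2 = 3680 / 2 = 1840
Fold in T3=10: gcd(1840, 10) = 10; lcm(1840, 10) = 1840 * 10 / 10 = 18400 / 10 = 1840
Full cycle length = 1840

Answer: 1840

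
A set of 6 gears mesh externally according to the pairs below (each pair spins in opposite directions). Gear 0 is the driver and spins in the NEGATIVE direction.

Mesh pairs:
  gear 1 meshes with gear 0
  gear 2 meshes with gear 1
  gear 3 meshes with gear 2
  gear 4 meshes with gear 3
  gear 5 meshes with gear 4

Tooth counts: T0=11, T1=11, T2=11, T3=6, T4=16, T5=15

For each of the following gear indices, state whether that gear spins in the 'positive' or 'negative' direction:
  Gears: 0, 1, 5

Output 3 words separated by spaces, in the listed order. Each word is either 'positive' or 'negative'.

Gear 0 (driver): negative (depth 0)
  gear 1: meshes with gear 0 -> depth 1 -> positive (opposite of gear 0)
  gear 2: meshes with gear 1 -> depth 2 -> negative (opposite of gear 1)
  gear 3: meshes with gear 2 -> depth 3 -> positive (opposite of gear 2)
  gear 4: meshes with gear 3 -> depth 4 -> negative (opposite of gear 3)
  gear 5: meshes with gear 4 -> depth 5 -> positive (opposite of gear 4)
Queried indices 0, 1, 5 -> negative, positive, positive

Answer: negative positive positive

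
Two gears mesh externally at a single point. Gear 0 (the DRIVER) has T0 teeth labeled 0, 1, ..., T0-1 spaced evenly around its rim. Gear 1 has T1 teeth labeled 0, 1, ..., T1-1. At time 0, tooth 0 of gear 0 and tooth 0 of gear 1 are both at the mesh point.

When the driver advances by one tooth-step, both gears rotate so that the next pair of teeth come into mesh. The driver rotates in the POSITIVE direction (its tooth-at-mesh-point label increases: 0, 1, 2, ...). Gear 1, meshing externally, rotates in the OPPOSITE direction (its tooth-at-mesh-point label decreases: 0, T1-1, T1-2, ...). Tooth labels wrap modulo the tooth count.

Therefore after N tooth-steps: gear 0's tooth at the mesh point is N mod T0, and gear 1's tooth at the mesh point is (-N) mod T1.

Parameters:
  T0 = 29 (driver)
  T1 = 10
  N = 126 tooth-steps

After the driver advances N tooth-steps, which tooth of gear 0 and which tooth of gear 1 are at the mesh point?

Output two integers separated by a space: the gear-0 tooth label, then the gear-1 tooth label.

Gear 0 (driver, T0=29): tooth at mesh = N mod T0
  126 = 4 * 29 + 10, so 126 mod 29 = 10
  gear 0 tooth = 10
Gear 1 (driven, T1=10): tooth at mesh = (-N) mod T1
  126 = 12 * 10 + 6, so 126 mod 10 = 6
  (-126) mod 10 = (-6) mod 10 = 10 - 6 = 4
Mesh after 126 steps: gear-0 tooth 10 meets gear-1 tooth 4

Answer: 10 4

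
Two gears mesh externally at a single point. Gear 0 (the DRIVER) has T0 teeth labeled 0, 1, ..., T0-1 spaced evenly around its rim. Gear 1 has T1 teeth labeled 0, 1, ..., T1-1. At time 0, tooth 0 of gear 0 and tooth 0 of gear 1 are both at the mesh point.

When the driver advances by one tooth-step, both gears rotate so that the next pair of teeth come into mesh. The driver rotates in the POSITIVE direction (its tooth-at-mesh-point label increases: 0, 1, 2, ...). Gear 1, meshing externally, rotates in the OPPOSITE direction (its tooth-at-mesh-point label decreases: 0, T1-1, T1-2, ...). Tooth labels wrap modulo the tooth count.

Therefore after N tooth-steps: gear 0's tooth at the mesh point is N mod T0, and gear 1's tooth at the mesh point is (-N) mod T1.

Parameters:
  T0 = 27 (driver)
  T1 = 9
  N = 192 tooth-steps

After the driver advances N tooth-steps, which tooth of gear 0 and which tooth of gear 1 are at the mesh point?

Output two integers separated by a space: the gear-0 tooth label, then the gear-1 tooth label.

Gear 0 (driver, T0=27): tooth at mesh = N mod T0
  192 = 7 * 27 + 3, so 192 mod 27 = 3
  gear 0 tooth = 3
Gear 1 (driven, T1=9): tooth at mesh = (-N) mod T1
  192 = 21 * 9 + 3, so 192 mod 9 = 3
  (-192) mod 9 = (-3) mod 9 = 9 - 3 = 6
Mesh after 192 steps: gear-0 tooth 3 meets gear-1 tooth 6

Answer: 3 6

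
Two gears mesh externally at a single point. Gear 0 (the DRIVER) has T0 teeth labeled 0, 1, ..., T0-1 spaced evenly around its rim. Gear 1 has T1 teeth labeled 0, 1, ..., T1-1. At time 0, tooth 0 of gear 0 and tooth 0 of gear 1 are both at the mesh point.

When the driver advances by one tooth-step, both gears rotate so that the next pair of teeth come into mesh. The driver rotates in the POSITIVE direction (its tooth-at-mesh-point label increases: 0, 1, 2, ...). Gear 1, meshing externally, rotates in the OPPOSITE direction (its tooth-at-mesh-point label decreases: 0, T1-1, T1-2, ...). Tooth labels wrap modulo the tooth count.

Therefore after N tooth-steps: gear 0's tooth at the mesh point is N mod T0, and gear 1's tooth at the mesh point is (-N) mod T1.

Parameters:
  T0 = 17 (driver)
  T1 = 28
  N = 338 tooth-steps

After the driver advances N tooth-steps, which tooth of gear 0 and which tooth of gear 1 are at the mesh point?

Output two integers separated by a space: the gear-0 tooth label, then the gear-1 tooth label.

Answer: 15 26

Derivation:
Gear 0 (driver, T0=17): tooth at mesh = N mod T0
  338 = 19 * 17 + 15, so 338 mod 17 = 15
  gear 0 tooth = 15
Gear 1 (driven, T1=28): tooth at mesh = (-N) mod T1
  338 = 12 * 28 + 2, so 338 mod 28 = 2
  (-338) mod 28 = (-2) mod 28 = 28 - 2 = 26
Mesh after 338 steps: gear-0 tooth 15 meets gear-1 tooth 26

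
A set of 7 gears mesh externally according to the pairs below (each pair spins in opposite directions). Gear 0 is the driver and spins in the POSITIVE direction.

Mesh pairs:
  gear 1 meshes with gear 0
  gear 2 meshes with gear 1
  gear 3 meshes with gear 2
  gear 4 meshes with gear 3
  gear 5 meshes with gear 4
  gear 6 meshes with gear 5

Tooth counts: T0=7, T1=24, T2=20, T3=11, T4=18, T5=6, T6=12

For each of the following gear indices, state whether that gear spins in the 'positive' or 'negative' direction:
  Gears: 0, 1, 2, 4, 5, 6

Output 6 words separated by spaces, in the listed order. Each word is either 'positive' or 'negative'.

Answer: positive negative positive positive negative positive

Derivation:
Gear 0 (driver): positive (depth 0)
  gear 1: meshes with gear 0 -> depth 1 -> negative (opposite of gear 0)
  gear 2: meshes with gear 1 -> depth 2 -> positive (opposite of gear 1)
  gear 3: meshes with gear 2 -> depth 3 -> negative (opposite of gear 2)
  gear 4: meshes with gear 3 -> depth 4 -> positive (opposite of gear 3)
  gear 5: meshes with gear 4 -> depth 5 -> negative (opposite of gear 4)
  gear 6: meshes with gear 5 -> depth 6 -> positive (opposite of gear 5)
Queried indices 0, 1, 2, 4, 5, 6 -> positive, negative, positive, positive, negative, positive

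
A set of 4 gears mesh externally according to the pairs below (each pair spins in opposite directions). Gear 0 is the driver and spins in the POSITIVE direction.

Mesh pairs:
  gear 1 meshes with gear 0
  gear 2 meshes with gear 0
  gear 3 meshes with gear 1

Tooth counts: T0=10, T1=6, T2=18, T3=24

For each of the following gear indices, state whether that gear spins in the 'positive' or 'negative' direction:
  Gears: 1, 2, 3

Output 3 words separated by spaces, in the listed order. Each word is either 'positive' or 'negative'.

Answer: negative negative positive

Derivation:
Gear 0 (driver): positive (depth 0)
  gear 1: meshes with gear 0 -> depth 1 -> negative (opposite of gear 0)
  gear 2: meshes with gear 0 -> depth 1 -> negative (opposite of gear 0)
  gear 3: meshes with gear 1 -> depth 2 -> positive (opposite of gear 1)
Queried indices 1, 2, 3 -> negative, negative, positive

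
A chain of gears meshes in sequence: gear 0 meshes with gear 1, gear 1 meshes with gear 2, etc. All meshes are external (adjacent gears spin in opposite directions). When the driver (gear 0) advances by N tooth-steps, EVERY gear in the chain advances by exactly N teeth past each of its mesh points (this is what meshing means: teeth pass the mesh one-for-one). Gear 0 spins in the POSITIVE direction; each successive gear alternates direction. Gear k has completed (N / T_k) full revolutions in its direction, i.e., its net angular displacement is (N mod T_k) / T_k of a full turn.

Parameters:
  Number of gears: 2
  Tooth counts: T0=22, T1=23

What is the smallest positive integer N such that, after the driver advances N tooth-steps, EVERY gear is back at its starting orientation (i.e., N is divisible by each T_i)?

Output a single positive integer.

Gear k returns to start when N is a multiple of T_k.
All gears at start simultaneously when N is a common multiple of [22, 23]; the smallest such N is lcm(22, 23).
Start: lcm = T0 = 22
Fold in T1=23: gcd(22, 23) = 1; lcm(22, 23) = 22 * 23 / 1 = 506 / 1 = 506
Full cycle length = 506

Answer: 506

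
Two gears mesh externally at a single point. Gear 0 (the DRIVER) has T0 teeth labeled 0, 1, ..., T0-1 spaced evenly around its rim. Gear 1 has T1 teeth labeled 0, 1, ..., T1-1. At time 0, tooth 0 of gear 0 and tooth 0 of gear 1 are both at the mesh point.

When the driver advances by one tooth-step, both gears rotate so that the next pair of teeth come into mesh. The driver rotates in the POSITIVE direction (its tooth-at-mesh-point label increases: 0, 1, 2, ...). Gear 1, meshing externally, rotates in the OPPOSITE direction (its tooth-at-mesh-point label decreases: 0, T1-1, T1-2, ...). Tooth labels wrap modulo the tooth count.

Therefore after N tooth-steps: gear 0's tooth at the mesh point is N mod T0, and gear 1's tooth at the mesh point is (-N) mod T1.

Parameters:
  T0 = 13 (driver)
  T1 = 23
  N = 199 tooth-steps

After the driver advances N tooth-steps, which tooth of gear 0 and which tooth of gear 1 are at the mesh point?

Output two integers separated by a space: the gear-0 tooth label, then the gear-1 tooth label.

Gear 0 (driver, T0=13): tooth at mesh = N mod T0
  199 = 15 * 13 + 4, so 199 mod 13 = 4
  gear 0 tooth = 4
Gear 1 (driven, T1=23): tooth at mesh = (-N) mod T1
  199 = 8 * 23 + 15, so 199 mod 23 = 15
  (-199) mod 23 = (-15) mod 23 = 23 - 15 = 8
Mesh after 199 steps: gear-0 tooth 4 meets gear-1 tooth 8

Answer: 4 8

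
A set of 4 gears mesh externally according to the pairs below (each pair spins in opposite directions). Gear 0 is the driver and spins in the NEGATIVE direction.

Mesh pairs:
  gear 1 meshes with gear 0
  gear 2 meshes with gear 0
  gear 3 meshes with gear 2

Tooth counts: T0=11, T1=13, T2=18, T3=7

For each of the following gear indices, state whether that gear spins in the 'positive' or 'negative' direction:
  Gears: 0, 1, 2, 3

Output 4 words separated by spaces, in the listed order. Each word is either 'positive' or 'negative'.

Answer: negative positive positive negative

Derivation:
Gear 0 (driver): negative (depth 0)
  gear 1: meshes with gear 0 -> depth 1 -> positive (opposite of gear 0)
  gear 2: meshes with gear 0 -> depth 1 -> positive (opposite of gear 0)
  gear 3: meshes with gear 2 -> depth 2 -> negative (opposite of gear 2)
Queried indices 0, 1, 2, 3 -> negative, positive, positive, negative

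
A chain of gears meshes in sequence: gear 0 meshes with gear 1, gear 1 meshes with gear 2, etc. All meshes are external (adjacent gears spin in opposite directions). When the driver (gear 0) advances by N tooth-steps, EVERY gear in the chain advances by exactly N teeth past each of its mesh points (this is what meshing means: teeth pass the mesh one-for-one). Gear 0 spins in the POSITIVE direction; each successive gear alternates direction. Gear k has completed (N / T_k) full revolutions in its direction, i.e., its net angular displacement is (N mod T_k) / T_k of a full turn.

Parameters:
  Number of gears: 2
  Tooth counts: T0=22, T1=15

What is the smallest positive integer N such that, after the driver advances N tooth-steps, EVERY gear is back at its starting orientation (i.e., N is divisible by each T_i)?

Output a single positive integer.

Gear k returns to start when N is a multiple of T_k.
All gears at start simultaneously when N is a common multiple of [22, 15]; the smallest such N is lcm(22, 15).
Start: lcm = T0 = 22
Fold in T1=15: gcd(22, 15) = 1; lcm(22, 15) = 22 * 15 / 1 = 330 / 1 = 330
Full cycle length = 330

Answer: 330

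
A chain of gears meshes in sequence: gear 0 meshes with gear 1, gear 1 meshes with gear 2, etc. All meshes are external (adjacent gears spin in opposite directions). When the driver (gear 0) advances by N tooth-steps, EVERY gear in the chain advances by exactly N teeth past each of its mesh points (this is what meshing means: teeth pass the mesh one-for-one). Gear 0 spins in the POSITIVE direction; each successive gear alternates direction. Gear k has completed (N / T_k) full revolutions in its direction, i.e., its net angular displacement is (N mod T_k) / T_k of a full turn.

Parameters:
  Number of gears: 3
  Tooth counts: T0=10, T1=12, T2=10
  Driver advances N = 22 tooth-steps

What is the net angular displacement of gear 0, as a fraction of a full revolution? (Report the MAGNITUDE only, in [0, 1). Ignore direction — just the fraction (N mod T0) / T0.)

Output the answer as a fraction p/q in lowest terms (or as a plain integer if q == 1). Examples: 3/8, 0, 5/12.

Answer: 1/5

Derivation:
Chain of 3 gears, tooth counts: [10, 12, 10]
  gear 0: T0=10, direction=positive, advance = 22 mod 10 = 2 teeth = 2/10 turn
  gear 1: T1=12, direction=negative, advance = 22 mod 12 = 10 teeth = 10/12 turn
  gear 2: T2=10, direction=positive, advance = 22 mod 10 = 2 teeth = 2/10 turn
Gear 0: 22 mod 10 = 2
Fraction = 2 / 10 = 1/5 (gcd(2,10)=2) = 1/5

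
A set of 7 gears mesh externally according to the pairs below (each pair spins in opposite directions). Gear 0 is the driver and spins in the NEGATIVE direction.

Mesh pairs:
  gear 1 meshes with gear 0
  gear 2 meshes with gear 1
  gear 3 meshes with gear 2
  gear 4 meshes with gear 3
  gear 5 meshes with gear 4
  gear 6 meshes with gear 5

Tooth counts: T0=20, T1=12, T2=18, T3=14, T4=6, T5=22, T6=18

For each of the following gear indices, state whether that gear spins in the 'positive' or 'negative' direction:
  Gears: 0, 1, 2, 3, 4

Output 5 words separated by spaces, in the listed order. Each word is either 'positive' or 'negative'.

Answer: negative positive negative positive negative

Derivation:
Gear 0 (driver): negative (depth 0)
  gear 1: meshes with gear 0 -> depth 1 -> positive (opposite of gear 0)
  gear 2: meshes with gear 1 -> depth 2 -> negative (opposite of gear 1)
  gear 3: meshes with gear 2 -> depth 3 -> positive (opposite of gear 2)
  gear 4: meshes with gear 3 -> depth 4 -> negative (opposite of gear 3)
  gear 5: meshes with gear 4 -> depth 5 -> positive (opposite of gear 4)
  gear 6: meshes with gear 5 -> depth 6 -> negative (opposite of gear 5)
Queried indices 0, 1, 2, 3, 4 -> negative, positive, negative, positive, negative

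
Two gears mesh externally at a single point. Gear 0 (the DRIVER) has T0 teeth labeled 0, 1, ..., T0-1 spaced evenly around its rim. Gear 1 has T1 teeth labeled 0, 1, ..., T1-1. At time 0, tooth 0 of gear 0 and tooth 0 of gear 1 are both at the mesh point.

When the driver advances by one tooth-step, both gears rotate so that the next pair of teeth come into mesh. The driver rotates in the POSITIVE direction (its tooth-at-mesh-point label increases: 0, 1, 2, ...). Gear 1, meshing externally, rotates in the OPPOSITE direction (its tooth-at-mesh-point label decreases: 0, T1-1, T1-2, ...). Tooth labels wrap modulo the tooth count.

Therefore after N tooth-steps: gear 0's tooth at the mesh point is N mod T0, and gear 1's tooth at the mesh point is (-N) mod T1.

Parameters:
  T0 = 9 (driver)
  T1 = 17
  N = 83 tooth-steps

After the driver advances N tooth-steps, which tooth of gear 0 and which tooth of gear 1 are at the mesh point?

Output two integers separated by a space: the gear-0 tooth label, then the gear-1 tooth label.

Gear 0 (driver, T0=9): tooth at mesh = N mod T0
  83 = 9 * 9 + 2, so 83 mod 9 = 2
  gear 0 tooth = 2
Gear 1 (driven, T1=17): tooth at mesh = (-N) mod T1
  83 = 4 * 17 + 15, so 83 mod 17 = 15
  (-83) mod 17 = (-15) mod 17 = 17 - 15 = 2
Mesh after 83 steps: gear-0 tooth 2 meets gear-1 tooth 2

Answer: 2 2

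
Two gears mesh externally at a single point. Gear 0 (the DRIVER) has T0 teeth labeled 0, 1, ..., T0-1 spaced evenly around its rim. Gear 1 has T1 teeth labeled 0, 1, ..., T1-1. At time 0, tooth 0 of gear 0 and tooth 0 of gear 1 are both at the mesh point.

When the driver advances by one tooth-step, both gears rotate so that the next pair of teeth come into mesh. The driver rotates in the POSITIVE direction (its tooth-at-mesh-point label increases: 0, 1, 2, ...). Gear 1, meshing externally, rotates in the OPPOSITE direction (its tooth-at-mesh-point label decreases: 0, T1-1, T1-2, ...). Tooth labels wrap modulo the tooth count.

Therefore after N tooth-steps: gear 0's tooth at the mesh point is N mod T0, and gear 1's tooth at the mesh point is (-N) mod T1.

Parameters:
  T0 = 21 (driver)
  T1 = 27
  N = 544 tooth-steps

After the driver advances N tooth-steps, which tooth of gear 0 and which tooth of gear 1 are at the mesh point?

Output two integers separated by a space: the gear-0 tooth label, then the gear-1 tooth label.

Gear 0 (driver, T0=21): tooth at mesh = N mod T0
  544 = 25 * 21 + 19, so 544 mod 21 = 19
  gear 0 tooth = 19
Gear 1 (driven, T1=27): tooth at mesh = (-N) mod T1
  544 = 20 * 27 + 4, so 544 mod 27 = 4
  (-544) mod 27 = (-4) mod 27 = 27 - 4 = 23
Mesh after 544 steps: gear-0 tooth 19 meets gear-1 tooth 23

Answer: 19 23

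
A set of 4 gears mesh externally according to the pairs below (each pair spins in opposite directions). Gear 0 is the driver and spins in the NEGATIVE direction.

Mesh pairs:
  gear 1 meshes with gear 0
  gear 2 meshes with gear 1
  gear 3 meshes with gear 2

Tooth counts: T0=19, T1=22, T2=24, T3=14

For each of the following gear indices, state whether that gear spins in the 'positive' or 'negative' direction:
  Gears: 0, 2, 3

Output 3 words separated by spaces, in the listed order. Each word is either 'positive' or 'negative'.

Gear 0 (driver): negative (depth 0)
  gear 1: meshes with gear 0 -> depth 1 -> positive (opposite of gear 0)
  gear 2: meshes with gear 1 -> depth 2 -> negative (opposite of gear 1)
  gear 3: meshes with gear 2 -> depth 3 -> positive (opposite of gear 2)
Queried indices 0, 2, 3 -> negative, negative, positive

Answer: negative negative positive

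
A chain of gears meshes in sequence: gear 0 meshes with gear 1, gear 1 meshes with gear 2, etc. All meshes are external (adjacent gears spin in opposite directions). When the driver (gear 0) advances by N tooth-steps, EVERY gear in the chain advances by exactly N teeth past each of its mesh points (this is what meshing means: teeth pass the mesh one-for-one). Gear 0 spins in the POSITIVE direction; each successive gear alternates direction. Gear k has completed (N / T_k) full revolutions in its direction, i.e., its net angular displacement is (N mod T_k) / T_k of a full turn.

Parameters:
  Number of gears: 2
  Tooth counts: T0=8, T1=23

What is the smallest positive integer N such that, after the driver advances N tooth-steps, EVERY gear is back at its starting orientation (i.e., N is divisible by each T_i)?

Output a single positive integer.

Answer: 184

Derivation:
Gear k returns to start when N is a multiple of T_k.
All gears at start simultaneously when N is a common multiple of [8, 23]; the smallest such N is lcm(8, 23).
Start: lcm = T0 = 8
Fold in T1=23: gcd(8, 23) = 1; lcm(8, 23) = 8 * 23 / 1 = 184 / 1 = 184
Full cycle length = 184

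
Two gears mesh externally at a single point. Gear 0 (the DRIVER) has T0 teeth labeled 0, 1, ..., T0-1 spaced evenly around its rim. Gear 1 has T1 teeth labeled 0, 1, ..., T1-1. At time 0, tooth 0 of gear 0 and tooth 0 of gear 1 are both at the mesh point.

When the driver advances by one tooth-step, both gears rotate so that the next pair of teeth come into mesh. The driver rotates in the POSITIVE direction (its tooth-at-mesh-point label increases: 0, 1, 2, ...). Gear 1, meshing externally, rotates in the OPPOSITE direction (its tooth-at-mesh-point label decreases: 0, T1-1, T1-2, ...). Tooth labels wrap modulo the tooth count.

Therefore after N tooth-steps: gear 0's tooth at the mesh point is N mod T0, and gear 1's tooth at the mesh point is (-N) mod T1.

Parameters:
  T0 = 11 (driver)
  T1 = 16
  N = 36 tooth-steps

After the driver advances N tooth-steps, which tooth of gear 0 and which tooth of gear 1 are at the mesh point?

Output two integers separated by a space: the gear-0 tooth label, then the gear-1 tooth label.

Answer: 3 12

Derivation:
Gear 0 (driver, T0=11): tooth at mesh = N mod T0
  36 = 3 * 11 + 3, so 36 mod 11 = 3
  gear 0 tooth = 3
Gear 1 (driven, T1=16): tooth at mesh = (-N) mod T1
  36 = 2 * 16 + 4, so 36 mod 16 = 4
  (-36) mod 16 = (-4) mod 16 = 16 - 4 = 12
Mesh after 36 steps: gear-0 tooth 3 meets gear-1 tooth 12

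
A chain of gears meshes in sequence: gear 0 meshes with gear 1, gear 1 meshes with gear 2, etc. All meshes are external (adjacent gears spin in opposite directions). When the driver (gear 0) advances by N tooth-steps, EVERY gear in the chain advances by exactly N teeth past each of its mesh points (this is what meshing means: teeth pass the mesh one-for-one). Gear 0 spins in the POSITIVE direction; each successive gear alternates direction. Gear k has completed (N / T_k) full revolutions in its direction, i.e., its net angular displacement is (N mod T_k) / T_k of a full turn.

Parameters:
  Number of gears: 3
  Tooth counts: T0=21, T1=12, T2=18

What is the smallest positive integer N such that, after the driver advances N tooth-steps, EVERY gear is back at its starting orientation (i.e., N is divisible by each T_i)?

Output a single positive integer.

Gear k returns to start when N is a multiple of T_k.
All gears at start simultaneously when N is a common multiple of [21, 12, 18]; the smallest such N is lcm(21, 12, 18).
Start: lcm = T0 = 21
Fold in T1=12: gcd(21, 12) = 3; lcm(21, 12) = 21 * 12 / 3 = 252 / 3 = 84
Fold in T2=18: gcd(84, 18) = 6; lcm(84, 18) = 84 * 18 / 6 = 1512 / 6 = 252
Full cycle length = 252

Answer: 252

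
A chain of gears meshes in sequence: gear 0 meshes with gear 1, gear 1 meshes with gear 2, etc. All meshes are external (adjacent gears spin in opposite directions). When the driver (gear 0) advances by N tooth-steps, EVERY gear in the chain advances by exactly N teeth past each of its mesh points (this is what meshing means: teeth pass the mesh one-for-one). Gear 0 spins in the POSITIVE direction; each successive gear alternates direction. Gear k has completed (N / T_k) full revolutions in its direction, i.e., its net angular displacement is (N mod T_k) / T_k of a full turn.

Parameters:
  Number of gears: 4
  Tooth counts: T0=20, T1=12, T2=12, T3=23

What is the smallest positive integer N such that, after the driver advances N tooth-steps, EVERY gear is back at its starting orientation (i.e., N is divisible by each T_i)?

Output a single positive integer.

Answer: 1380

Derivation:
Gear k returns to start when N is a multiple of T_k.
All gears at start simultaneously when N is a common multiple of [20, 12, 12, 23]; the smallest such N is lcm(20, 12, 12, 23).
Start: lcm = T0 = 20
Fold in T1=12: gcd(20, 12) = 4; lcm(20, 12) = 20 * 12 / 4 = 240 / 4 = 60
Fold in T2=12: gcd(60, 12) = 12; lcm(60, 12) = 60 * 12 / 12 = 720 / 12 = 60
Fold in T3=23: gcd(60, 23) = 1; lcm(60, 23) = 60 * 23 / 1 = 1380 / 1 = 1380
Full cycle length = 1380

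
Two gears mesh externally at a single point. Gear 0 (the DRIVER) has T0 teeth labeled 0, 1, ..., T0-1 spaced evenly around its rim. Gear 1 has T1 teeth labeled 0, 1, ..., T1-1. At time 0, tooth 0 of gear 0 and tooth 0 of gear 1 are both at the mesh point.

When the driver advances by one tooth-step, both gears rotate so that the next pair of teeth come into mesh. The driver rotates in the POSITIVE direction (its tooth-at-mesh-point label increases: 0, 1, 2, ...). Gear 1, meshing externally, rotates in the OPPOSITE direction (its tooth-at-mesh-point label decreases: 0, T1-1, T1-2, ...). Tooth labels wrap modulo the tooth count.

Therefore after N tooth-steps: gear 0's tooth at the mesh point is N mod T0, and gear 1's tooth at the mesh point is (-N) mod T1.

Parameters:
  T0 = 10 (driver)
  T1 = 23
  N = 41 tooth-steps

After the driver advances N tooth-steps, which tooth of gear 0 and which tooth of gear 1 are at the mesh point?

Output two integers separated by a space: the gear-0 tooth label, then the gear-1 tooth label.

Answer: 1 5

Derivation:
Gear 0 (driver, T0=10): tooth at mesh = N mod T0
  41 = 4 * 10 + 1, so 41 mod 10 = 1
  gear 0 tooth = 1
Gear 1 (driven, T1=23): tooth at mesh = (-N) mod T1
  41 = 1 * 23 + 18, so 41 mod 23 = 18
  (-41) mod 23 = (-18) mod 23 = 23 - 18 = 5
Mesh after 41 steps: gear-0 tooth 1 meets gear-1 tooth 5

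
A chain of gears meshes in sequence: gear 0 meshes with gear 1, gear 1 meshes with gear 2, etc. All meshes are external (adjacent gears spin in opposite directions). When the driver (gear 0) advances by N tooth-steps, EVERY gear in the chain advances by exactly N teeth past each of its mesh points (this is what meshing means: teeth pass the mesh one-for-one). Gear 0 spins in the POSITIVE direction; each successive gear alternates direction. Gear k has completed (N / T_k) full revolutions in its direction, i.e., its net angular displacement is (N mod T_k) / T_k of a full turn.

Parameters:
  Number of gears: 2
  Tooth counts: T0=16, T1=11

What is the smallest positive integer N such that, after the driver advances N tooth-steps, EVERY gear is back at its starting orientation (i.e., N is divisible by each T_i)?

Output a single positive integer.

Gear k returns to start when N is a multiple of T_k.
All gears at start simultaneously when N is a common multiple of [16, 11]; the smallest such N is lcm(16, 11).
Start: lcm = T0 = 16
Fold in T1=11: gcd(16, 11) = 1; lcm(16, 11) = 16 * 11 / 1 = 176 / 1 = 176
Full cycle length = 176

Answer: 176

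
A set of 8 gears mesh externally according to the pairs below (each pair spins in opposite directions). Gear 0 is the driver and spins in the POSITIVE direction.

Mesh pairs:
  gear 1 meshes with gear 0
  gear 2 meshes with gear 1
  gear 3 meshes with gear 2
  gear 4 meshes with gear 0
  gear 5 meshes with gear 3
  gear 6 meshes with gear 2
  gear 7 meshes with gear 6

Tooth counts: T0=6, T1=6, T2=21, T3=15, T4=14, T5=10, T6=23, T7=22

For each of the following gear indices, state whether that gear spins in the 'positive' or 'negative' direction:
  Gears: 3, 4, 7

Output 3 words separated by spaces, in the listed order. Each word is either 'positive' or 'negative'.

Answer: negative negative positive

Derivation:
Gear 0 (driver): positive (depth 0)
  gear 1: meshes with gear 0 -> depth 1 -> negative (opposite of gear 0)
  gear 2: meshes with gear 1 -> depth 2 -> positive (opposite of gear 1)
  gear 3: meshes with gear 2 -> depth 3 -> negative (opposite of gear 2)
  gear 4: meshes with gear 0 -> depth 1 -> negative (opposite of gear 0)
  gear 5: meshes with gear 3 -> depth 4 -> positive (opposite of gear 3)
  gear 6: meshes with gear 2 -> depth 3 -> negative (opposite of gear 2)
  gear 7: meshes with gear 6 -> depth 4 -> positive (opposite of gear 6)
Queried indices 3, 4, 7 -> negative, negative, positive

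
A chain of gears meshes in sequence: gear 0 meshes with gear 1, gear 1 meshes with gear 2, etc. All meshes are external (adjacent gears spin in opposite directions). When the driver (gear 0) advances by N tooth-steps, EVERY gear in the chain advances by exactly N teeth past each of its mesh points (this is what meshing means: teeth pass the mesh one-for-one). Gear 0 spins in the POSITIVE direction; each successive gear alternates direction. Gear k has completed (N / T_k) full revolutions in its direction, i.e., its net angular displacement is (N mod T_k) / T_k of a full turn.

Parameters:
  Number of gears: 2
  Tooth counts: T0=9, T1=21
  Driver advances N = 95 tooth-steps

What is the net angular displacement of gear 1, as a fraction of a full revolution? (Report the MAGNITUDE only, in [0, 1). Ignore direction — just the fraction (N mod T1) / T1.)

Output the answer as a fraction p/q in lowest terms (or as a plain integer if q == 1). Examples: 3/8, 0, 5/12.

Answer: 11/21

Derivation:
Chain of 2 gears, tooth counts: [9, 21]
  gear 0: T0=9, direction=positive, advance = 95 mod 9 = 5 teeth = 5/9 turn
  gear 1: T1=21, direction=negative, advance = 95 mod 21 = 11 teeth = 11/21 turn
Gear 1: 95 mod 21 = 11
Fraction = 11 / 21 = 11/21 (gcd(11,21)=1) = 11/21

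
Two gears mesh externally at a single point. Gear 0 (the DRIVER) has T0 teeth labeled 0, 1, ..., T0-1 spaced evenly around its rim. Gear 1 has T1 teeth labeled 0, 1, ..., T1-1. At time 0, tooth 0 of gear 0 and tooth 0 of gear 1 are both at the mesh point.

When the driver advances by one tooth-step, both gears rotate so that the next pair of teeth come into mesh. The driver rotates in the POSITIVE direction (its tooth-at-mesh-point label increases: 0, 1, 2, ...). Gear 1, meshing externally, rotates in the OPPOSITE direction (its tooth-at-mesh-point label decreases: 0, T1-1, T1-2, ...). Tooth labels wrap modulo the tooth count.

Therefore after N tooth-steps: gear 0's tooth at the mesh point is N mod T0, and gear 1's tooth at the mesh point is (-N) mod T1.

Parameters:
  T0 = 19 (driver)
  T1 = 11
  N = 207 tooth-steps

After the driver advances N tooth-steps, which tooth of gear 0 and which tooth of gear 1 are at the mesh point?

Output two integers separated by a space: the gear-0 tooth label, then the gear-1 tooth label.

Gear 0 (driver, T0=19): tooth at mesh = N mod T0
  207 = 10 * 19 + 17, so 207 mod 19 = 17
  gear 0 tooth = 17
Gear 1 (driven, T1=11): tooth at mesh = (-N) mod T1
  207 = 18 * 11 + 9, so 207 mod 11 = 9
  (-207) mod 11 = (-9) mod 11 = 11 - 9 = 2
Mesh after 207 steps: gear-0 tooth 17 meets gear-1 tooth 2

Answer: 17 2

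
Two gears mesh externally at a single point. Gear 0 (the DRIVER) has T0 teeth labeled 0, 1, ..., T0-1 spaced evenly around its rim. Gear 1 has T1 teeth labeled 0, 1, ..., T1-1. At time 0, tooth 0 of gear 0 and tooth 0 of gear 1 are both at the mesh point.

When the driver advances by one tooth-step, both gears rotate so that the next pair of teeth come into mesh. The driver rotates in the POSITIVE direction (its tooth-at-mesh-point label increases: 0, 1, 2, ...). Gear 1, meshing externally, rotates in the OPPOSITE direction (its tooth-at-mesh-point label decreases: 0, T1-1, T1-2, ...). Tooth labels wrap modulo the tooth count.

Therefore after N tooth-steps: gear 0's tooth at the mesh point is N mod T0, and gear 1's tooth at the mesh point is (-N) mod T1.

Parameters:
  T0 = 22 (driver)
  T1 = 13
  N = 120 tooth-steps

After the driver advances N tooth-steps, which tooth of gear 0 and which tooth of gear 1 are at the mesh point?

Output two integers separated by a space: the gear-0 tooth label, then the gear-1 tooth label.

Answer: 10 10

Derivation:
Gear 0 (driver, T0=22): tooth at mesh = N mod T0
  120 = 5 * 22 + 10, so 120 mod 22 = 10
  gear 0 tooth = 10
Gear 1 (driven, T1=13): tooth at mesh = (-N) mod T1
  120 = 9 * 13 + 3, so 120 mod 13 = 3
  (-120) mod 13 = (-3) mod 13 = 13 - 3 = 10
Mesh after 120 steps: gear-0 tooth 10 meets gear-1 tooth 10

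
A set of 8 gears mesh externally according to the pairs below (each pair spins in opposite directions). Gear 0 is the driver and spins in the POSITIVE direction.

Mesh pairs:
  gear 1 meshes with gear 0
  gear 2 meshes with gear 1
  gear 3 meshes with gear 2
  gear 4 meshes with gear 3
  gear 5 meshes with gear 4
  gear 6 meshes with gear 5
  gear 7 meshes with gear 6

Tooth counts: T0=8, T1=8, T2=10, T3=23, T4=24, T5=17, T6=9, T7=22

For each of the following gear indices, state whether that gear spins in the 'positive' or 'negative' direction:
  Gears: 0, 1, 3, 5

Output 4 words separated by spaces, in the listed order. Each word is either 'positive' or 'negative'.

Answer: positive negative negative negative

Derivation:
Gear 0 (driver): positive (depth 0)
  gear 1: meshes with gear 0 -> depth 1 -> negative (opposite of gear 0)
  gear 2: meshes with gear 1 -> depth 2 -> positive (opposite of gear 1)
  gear 3: meshes with gear 2 -> depth 3 -> negative (opposite of gear 2)
  gear 4: meshes with gear 3 -> depth 4 -> positive (opposite of gear 3)
  gear 5: meshes with gear 4 -> depth 5 -> negative (opposite of gear 4)
  gear 6: meshes with gear 5 -> depth 6 -> positive (opposite of gear 5)
  gear 7: meshes with gear 6 -> depth 7 -> negative (opposite of gear 6)
Queried indices 0, 1, 3, 5 -> positive, negative, negative, negative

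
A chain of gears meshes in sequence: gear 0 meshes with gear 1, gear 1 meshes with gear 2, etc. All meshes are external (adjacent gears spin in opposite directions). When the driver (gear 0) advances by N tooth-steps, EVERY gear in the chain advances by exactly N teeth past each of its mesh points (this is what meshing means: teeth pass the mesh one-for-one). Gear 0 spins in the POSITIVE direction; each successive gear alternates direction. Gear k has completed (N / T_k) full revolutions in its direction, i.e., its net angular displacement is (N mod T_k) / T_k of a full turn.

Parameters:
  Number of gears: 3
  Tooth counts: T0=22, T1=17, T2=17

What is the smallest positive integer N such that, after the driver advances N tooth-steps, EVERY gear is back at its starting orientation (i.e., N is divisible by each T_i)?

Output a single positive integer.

Answer: 374

Derivation:
Gear k returns to start when N is a multiple of T_k.
All gears at start simultaneously when N is a common multiple of [22, 17, 17]; the smallest such N is lcm(22, 17, 17).
Start: lcm = T0 = 22
Fold in T1=17: gcd(22, 17) = 1; lcm(22, 17) = 22 * 17 / 1 = 374 / 1 = 374
Fold in T2=17: gcd(374, 17) = 17; lcm(374, 17) = 374 * 17 / 17 = 6358 / 17 = 374
Full cycle length = 374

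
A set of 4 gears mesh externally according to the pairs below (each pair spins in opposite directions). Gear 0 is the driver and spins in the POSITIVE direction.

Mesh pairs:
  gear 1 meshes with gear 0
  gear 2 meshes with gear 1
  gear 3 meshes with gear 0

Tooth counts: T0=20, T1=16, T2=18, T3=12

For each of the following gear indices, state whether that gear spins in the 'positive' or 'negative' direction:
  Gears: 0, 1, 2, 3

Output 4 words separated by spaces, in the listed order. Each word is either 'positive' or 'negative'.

Answer: positive negative positive negative

Derivation:
Gear 0 (driver): positive (depth 0)
  gear 1: meshes with gear 0 -> depth 1 -> negative (opposite of gear 0)
  gear 2: meshes with gear 1 -> depth 2 -> positive (opposite of gear 1)
  gear 3: meshes with gear 0 -> depth 1 -> negative (opposite of gear 0)
Queried indices 0, 1, 2, 3 -> positive, negative, positive, negative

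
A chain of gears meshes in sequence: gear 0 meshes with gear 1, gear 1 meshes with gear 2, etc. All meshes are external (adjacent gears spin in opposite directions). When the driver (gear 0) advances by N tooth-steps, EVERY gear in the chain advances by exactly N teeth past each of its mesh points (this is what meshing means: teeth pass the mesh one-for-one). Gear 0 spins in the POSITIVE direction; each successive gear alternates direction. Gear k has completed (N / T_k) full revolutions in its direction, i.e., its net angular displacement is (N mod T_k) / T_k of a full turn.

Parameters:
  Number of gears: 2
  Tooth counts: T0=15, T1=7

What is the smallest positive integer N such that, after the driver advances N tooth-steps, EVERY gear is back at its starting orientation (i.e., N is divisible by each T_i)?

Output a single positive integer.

Answer: 105

Derivation:
Gear k returns to start when N is a multiple of T_k.
All gears at start simultaneously when N is a common multiple of [15, 7]; the smallest such N is lcm(15, 7).
Start: lcm = T0 = 15
Fold in T1=7: gcd(15, 7) = 1; lcm(15, 7) = 15 * 7 / 1 = 105 / 1 = 105
Full cycle length = 105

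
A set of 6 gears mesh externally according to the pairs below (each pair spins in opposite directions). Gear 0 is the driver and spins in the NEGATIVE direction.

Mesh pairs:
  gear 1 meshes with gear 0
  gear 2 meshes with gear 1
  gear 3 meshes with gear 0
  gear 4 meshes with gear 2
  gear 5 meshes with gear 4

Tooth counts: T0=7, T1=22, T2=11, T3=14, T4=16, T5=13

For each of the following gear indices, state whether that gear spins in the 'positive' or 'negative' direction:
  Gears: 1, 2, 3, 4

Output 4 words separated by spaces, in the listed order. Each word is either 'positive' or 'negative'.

Answer: positive negative positive positive

Derivation:
Gear 0 (driver): negative (depth 0)
  gear 1: meshes with gear 0 -> depth 1 -> positive (opposite of gear 0)
  gear 2: meshes with gear 1 -> depth 2 -> negative (opposite of gear 1)
  gear 3: meshes with gear 0 -> depth 1 -> positive (opposite of gear 0)
  gear 4: meshes with gear 2 -> depth 3 -> positive (opposite of gear 2)
  gear 5: meshes with gear 4 -> depth 4 -> negative (opposite of gear 4)
Queried indices 1, 2, 3, 4 -> positive, negative, positive, positive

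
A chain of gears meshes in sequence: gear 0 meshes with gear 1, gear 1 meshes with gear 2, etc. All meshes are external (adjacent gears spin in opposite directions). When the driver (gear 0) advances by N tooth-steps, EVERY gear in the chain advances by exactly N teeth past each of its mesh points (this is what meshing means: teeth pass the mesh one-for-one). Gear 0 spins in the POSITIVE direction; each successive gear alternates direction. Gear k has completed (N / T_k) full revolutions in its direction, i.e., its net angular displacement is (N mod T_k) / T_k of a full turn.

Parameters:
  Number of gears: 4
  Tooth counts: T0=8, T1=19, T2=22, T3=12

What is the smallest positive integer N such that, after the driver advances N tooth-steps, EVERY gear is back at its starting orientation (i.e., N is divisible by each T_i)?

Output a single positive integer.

Answer: 5016

Derivation:
Gear k returns to start when N is a multiple of T_k.
All gears at start simultaneously when N is a common multiple of [8, 19, 22, 12]; the smallest such N is lcm(8, 19, 22, 12).
Start: lcm = T0 = 8
Fold in T1=19: gcd(8, 19) = 1; lcm(8, 19) = 8 * 19 / 1 = 152 / 1 = 152
Fold in T2=22: gcd(152, 22) = 2; lcm(152, 22) = 152 * 22 / 2 = 3344 / 2 = 1672
Fold in T3=12: gcd(1672, 12) = 4; lcm(1672, 12) = 1672 * 12 / 4 = 20064 / 4 = 5016
Full cycle length = 5016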